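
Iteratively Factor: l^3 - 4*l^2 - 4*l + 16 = (l - 2)*(l^2 - 2*l - 8) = (l - 4)*(l - 2)*(l + 2)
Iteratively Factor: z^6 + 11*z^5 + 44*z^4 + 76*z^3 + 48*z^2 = (z)*(z^5 + 11*z^4 + 44*z^3 + 76*z^2 + 48*z) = z*(z + 4)*(z^4 + 7*z^3 + 16*z^2 + 12*z) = z*(z + 3)*(z + 4)*(z^3 + 4*z^2 + 4*z) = z*(z + 2)*(z + 3)*(z + 4)*(z^2 + 2*z) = z^2*(z + 2)*(z + 3)*(z + 4)*(z + 2)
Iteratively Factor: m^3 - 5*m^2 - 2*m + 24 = (m - 3)*(m^2 - 2*m - 8) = (m - 3)*(m + 2)*(m - 4)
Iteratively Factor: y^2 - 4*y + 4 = (y - 2)*(y - 2)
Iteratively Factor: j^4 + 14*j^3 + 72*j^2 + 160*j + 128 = (j + 2)*(j^3 + 12*j^2 + 48*j + 64) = (j + 2)*(j + 4)*(j^2 + 8*j + 16) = (j + 2)*(j + 4)^2*(j + 4)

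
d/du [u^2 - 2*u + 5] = 2*u - 2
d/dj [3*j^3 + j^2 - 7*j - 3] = 9*j^2 + 2*j - 7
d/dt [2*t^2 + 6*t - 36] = 4*t + 6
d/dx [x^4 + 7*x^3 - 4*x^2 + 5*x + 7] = 4*x^3 + 21*x^2 - 8*x + 5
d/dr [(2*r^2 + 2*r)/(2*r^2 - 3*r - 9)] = 2*(-5*r^2 - 18*r - 9)/(4*r^4 - 12*r^3 - 27*r^2 + 54*r + 81)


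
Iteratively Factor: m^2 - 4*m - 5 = (m + 1)*(m - 5)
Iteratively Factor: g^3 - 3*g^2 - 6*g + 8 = (g - 4)*(g^2 + g - 2) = (g - 4)*(g + 2)*(g - 1)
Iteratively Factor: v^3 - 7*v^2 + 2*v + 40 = (v + 2)*(v^2 - 9*v + 20) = (v - 4)*(v + 2)*(v - 5)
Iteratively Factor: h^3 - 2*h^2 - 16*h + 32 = (h + 4)*(h^2 - 6*h + 8) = (h - 2)*(h + 4)*(h - 4)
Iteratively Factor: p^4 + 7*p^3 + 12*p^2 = (p)*(p^3 + 7*p^2 + 12*p) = p*(p + 4)*(p^2 + 3*p) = p^2*(p + 4)*(p + 3)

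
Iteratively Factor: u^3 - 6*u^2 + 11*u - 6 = (u - 1)*(u^2 - 5*u + 6) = (u - 3)*(u - 1)*(u - 2)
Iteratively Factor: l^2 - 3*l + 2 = (l - 1)*(l - 2)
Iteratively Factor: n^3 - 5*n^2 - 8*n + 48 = (n + 3)*(n^2 - 8*n + 16) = (n - 4)*(n + 3)*(n - 4)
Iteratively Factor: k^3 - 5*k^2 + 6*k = (k - 3)*(k^2 - 2*k) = (k - 3)*(k - 2)*(k)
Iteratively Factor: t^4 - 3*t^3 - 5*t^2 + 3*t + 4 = (t + 1)*(t^3 - 4*t^2 - t + 4) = (t + 1)^2*(t^2 - 5*t + 4) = (t - 1)*(t + 1)^2*(t - 4)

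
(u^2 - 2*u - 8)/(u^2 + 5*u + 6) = (u - 4)/(u + 3)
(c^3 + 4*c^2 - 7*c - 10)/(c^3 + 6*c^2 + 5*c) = (c - 2)/c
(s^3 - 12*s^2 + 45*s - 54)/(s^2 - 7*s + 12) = (s^2 - 9*s + 18)/(s - 4)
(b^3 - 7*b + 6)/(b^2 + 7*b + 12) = (b^2 - 3*b + 2)/(b + 4)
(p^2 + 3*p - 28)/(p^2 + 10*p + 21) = (p - 4)/(p + 3)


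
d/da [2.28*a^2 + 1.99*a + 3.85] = 4.56*a + 1.99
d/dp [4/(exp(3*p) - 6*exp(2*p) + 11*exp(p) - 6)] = (-12*exp(2*p) + 48*exp(p) - 44)*exp(p)/(exp(3*p) - 6*exp(2*p) + 11*exp(p) - 6)^2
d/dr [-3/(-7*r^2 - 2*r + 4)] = 6*(-7*r - 1)/(7*r^2 + 2*r - 4)^2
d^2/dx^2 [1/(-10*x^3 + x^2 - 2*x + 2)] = 2*((30*x - 1)*(10*x^3 - x^2 + 2*x - 2) - 4*(15*x^2 - x + 1)^2)/(10*x^3 - x^2 + 2*x - 2)^3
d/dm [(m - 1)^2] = 2*m - 2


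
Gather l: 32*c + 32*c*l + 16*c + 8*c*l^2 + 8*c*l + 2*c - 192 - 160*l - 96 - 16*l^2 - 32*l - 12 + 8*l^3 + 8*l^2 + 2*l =50*c + 8*l^3 + l^2*(8*c - 8) + l*(40*c - 190) - 300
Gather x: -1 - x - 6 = -x - 7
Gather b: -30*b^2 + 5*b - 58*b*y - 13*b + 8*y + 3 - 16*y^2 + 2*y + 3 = -30*b^2 + b*(-58*y - 8) - 16*y^2 + 10*y + 6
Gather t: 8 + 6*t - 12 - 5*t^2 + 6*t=-5*t^2 + 12*t - 4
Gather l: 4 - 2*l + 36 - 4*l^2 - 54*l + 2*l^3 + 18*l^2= 2*l^3 + 14*l^2 - 56*l + 40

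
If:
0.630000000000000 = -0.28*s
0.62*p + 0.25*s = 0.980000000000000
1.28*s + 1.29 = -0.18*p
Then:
No Solution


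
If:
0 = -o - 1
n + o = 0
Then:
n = 1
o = -1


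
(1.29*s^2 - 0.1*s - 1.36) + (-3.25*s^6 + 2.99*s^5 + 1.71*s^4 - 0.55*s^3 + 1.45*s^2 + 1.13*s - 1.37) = -3.25*s^6 + 2.99*s^5 + 1.71*s^4 - 0.55*s^3 + 2.74*s^2 + 1.03*s - 2.73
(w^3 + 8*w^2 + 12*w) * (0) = 0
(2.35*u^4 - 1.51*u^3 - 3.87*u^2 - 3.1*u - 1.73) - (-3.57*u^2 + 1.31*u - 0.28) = 2.35*u^4 - 1.51*u^3 - 0.3*u^2 - 4.41*u - 1.45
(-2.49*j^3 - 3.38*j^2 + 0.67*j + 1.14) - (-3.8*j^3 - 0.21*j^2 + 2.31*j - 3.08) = 1.31*j^3 - 3.17*j^2 - 1.64*j + 4.22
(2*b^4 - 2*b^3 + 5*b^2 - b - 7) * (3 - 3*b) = -6*b^5 + 12*b^4 - 21*b^3 + 18*b^2 + 18*b - 21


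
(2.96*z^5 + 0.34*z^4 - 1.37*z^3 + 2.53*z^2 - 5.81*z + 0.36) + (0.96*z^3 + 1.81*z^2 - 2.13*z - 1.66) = 2.96*z^5 + 0.34*z^4 - 0.41*z^3 + 4.34*z^2 - 7.94*z - 1.3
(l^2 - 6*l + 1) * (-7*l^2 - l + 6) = -7*l^4 + 41*l^3 + 5*l^2 - 37*l + 6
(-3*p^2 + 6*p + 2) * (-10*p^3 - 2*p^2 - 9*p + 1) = 30*p^5 - 54*p^4 - 5*p^3 - 61*p^2 - 12*p + 2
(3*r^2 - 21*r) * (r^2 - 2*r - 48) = 3*r^4 - 27*r^3 - 102*r^2 + 1008*r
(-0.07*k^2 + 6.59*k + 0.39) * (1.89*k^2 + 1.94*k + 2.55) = -0.1323*k^4 + 12.3193*k^3 + 13.3432*k^2 + 17.5611*k + 0.9945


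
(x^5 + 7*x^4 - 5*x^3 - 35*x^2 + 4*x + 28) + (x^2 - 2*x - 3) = x^5 + 7*x^4 - 5*x^3 - 34*x^2 + 2*x + 25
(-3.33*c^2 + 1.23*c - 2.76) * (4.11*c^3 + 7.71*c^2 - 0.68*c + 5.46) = -13.6863*c^5 - 20.619*c^4 + 0.4041*c^3 - 40.2978*c^2 + 8.5926*c - 15.0696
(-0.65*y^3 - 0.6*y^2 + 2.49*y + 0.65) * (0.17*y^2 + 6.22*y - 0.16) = -0.1105*y^5 - 4.145*y^4 - 3.2047*y^3 + 15.6943*y^2 + 3.6446*y - 0.104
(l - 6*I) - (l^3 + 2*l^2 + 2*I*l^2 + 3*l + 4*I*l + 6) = -l^3 - 2*l^2 - 2*I*l^2 - 2*l - 4*I*l - 6 - 6*I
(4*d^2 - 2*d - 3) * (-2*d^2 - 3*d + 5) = -8*d^4 - 8*d^3 + 32*d^2 - d - 15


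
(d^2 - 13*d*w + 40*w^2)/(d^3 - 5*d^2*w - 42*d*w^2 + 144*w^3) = (-d + 5*w)/(-d^2 - 3*d*w + 18*w^2)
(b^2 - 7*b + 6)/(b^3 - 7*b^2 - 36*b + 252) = (b - 1)/(b^2 - b - 42)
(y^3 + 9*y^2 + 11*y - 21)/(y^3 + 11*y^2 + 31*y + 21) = (y - 1)/(y + 1)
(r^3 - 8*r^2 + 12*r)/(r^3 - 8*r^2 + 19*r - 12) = r*(r^2 - 8*r + 12)/(r^3 - 8*r^2 + 19*r - 12)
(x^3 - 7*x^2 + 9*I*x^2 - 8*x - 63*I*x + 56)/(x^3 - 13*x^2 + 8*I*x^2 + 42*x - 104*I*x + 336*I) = (x + I)/(x - 6)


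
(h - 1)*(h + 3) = h^2 + 2*h - 3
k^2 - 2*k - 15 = (k - 5)*(k + 3)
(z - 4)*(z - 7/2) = z^2 - 15*z/2 + 14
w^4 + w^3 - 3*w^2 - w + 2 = (w - 1)^2*(w + 1)*(w + 2)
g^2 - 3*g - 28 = (g - 7)*(g + 4)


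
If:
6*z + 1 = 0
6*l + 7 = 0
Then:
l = -7/6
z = -1/6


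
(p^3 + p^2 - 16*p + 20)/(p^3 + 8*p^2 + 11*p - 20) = (p^2 - 4*p + 4)/(p^2 + 3*p - 4)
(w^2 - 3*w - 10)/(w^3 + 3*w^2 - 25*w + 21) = (w^2 - 3*w - 10)/(w^3 + 3*w^2 - 25*w + 21)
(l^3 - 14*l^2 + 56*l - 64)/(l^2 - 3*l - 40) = (l^2 - 6*l + 8)/(l + 5)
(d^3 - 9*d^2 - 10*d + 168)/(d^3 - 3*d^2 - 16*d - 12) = (d^2 - 3*d - 28)/(d^2 + 3*d + 2)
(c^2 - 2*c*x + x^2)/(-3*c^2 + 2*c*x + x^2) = (-c + x)/(3*c + x)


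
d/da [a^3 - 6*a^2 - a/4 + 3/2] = 3*a^2 - 12*a - 1/4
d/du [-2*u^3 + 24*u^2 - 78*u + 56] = -6*u^2 + 48*u - 78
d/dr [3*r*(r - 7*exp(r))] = -21*r*exp(r) + 6*r - 21*exp(r)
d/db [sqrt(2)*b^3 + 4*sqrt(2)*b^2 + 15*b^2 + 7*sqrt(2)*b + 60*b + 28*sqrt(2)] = 3*sqrt(2)*b^2 + 8*sqrt(2)*b + 30*b + 7*sqrt(2) + 60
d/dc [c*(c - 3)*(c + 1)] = 3*c^2 - 4*c - 3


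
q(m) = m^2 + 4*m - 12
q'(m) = 2*m + 4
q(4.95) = 32.30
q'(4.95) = 13.90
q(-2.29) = -15.92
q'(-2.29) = -0.58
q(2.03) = 0.24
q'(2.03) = 8.06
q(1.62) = -2.90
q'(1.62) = 7.24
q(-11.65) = 77.12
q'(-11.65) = -19.30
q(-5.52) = -3.61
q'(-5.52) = -7.04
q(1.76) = -1.86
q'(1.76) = 7.52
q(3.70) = 16.49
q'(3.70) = 11.40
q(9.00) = 105.00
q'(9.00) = 22.00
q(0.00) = -12.00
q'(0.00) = 4.00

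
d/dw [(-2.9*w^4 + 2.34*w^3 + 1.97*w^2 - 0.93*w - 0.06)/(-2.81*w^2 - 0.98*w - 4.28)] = (16.298*w^5 + 1.9506*w^4 + 45.0616*w^3 - 34.5895*w^2 - 17.2004*w + 3.9216)/(7.8961*w^4 + 5.5076*w^3 + 25.014*w^2 + 8.3888*w + 18.3184)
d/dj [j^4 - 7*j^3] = j^2*(4*j - 21)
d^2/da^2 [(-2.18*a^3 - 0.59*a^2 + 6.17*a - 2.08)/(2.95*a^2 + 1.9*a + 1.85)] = (5.6843418860808e-14*a^4 + 122.05785*a^3 - 135.26385*a^2 - 316.75335*a - 39.72805)/(25.672375*a^6 + 49.60425*a^5 + 80.247375*a^4 + 69.0745*a^3 + 50.324625*a^2 + 19.50825*a + 6.331625)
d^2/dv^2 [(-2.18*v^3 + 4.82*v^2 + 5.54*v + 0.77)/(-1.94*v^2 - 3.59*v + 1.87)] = (-1.4210854715202e-14*v^4 + 97.4473800000001*v^3 - 210.113772*v^2 - 107.025072*v - 133.527966)/(7.301384*v^6 + 40.533972*v^5 + 53.894946*v^4 - 31.874533*v^3 - 51.950283*v^2 + 37.661613*v - 6.539203)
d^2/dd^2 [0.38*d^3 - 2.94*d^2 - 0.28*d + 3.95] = 2.28*d - 5.88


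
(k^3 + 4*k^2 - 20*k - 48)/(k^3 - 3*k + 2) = (k^2 + 2*k - 24)/(k^2 - 2*k + 1)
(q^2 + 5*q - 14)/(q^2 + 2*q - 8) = (q + 7)/(q + 4)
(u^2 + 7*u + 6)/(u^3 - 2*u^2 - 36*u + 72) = (u + 1)/(u^2 - 8*u + 12)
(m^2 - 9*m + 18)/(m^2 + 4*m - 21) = (m - 6)/(m + 7)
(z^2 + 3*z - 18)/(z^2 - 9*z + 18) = (z + 6)/(z - 6)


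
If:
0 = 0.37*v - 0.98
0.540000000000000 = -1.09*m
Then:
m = -0.50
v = 2.65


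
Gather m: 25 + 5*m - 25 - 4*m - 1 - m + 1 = 0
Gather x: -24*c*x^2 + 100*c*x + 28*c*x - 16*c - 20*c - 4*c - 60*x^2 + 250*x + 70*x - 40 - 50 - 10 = -40*c + x^2*(-24*c - 60) + x*(128*c + 320) - 100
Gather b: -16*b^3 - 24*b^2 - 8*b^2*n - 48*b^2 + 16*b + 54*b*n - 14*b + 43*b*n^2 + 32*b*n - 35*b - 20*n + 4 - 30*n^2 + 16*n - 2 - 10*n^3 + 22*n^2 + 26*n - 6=-16*b^3 + b^2*(-8*n - 72) + b*(43*n^2 + 86*n - 33) - 10*n^3 - 8*n^2 + 22*n - 4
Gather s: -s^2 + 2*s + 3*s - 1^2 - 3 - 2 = -s^2 + 5*s - 6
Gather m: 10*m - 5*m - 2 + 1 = 5*m - 1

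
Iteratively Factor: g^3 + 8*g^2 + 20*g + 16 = (g + 4)*(g^2 + 4*g + 4) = (g + 2)*(g + 4)*(g + 2)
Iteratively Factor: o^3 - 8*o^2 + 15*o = (o - 3)*(o^2 - 5*o) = o*(o - 3)*(o - 5)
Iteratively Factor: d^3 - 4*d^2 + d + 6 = (d - 2)*(d^2 - 2*d - 3) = (d - 2)*(d + 1)*(d - 3)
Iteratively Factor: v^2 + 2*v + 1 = (v + 1)*(v + 1)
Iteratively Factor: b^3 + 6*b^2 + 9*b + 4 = (b + 1)*(b^2 + 5*b + 4) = (b + 1)^2*(b + 4)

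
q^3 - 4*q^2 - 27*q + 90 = (q - 6)*(q - 3)*(q + 5)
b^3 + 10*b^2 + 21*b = b*(b + 3)*(b + 7)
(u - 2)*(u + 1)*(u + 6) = u^3 + 5*u^2 - 8*u - 12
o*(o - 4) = o^2 - 4*o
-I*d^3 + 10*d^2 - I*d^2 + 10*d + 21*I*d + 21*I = (d + 3*I)*(d + 7*I)*(-I*d - I)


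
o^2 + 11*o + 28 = (o + 4)*(o + 7)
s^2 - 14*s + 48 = (s - 8)*(s - 6)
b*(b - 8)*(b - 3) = b^3 - 11*b^2 + 24*b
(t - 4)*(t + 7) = t^2 + 3*t - 28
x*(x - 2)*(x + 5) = x^3 + 3*x^2 - 10*x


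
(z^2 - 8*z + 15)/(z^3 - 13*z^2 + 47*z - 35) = (z - 3)/(z^2 - 8*z + 7)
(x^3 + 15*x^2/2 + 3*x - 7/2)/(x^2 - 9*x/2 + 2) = (x^2 + 8*x + 7)/(x - 4)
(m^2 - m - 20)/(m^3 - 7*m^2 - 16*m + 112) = (m - 5)/(m^2 - 11*m + 28)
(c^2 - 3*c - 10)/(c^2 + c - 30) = (c + 2)/(c + 6)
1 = 1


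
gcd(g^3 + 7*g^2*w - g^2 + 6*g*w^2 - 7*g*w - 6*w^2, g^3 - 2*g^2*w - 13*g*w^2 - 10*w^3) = g + w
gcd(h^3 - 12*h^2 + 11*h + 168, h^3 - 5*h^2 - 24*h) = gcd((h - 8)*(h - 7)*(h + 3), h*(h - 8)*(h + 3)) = h^2 - 5*h - 24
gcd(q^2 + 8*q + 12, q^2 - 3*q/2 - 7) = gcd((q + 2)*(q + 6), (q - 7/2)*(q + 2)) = q + 2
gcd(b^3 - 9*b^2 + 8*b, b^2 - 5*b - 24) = b - 8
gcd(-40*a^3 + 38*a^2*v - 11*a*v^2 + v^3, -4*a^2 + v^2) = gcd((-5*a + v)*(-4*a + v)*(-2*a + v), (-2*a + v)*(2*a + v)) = -2*a + v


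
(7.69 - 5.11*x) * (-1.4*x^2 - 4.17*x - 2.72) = 7.154*x^3 + 10.5427*x^2 - 18.1681*x - 20.9168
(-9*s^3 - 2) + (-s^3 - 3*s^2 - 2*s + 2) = -10*s^3 - 3*s^2 - 2*s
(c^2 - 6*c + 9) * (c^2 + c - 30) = c^4 - 5*c^3 - 27*c^2 + 189*c - 270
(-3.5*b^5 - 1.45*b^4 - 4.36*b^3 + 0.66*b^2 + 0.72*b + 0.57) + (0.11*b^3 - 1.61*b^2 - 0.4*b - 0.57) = -3.5*b^5 - 1.45*b^4 - 4.25*b^3 - 0.95*b^2 + 0.32*b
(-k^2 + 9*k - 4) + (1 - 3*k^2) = -4*k^2 + 9*k - 3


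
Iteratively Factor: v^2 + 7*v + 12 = (v + 4)*(v + 3)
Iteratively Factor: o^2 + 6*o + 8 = (o + 4)*(o + 2)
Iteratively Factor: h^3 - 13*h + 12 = (h - 1)*(h^2 + h - 12) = (h - 3)*(h - 1)*(h + 4)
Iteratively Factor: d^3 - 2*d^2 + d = (d - 1)*(d^2 - d) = d*(d - 1)*(d - 1)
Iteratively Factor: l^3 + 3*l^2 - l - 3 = (l - 1)*(l^2 + 4*l + 3) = (l - 1)*(l + 1)*(l + 3)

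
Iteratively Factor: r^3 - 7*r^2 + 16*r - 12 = (r - 2)*(r^2 - 5*r + 6) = (r - 2)^2*(r - 3)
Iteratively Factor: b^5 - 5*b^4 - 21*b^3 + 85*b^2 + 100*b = (b)*(b^4 - 5*b^3 - 21*b^2 + 85*b + 100) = b*(b - 5)*(b^3 - 21*b - 20) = b*(b - 5)*(b + 1)*(b^2 - b - 20) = b*(b - 5)^2*(b + 1)*(b + 4)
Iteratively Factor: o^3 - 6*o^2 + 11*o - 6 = (o - 3)*(o^2 - 3*o + 2) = (o - 3)*(o - 2)*(o - 1)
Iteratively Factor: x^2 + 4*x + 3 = (x + 1)*(x + 3)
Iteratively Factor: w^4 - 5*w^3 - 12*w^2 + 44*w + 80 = (w - 4)*(w^3 - w^2 - 16*w - 20) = (w - 5)*(w - 4)*(w^2 + 4*w + 4) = (w - 5)*(w - 4)*(w + 2)*(w + 2)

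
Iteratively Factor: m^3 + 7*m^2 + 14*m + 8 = (m + 2)*(m^2 + 5*m + 4) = (m + 1)*(m + 2)*(m + 4)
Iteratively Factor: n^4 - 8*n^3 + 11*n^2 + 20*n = (n + 1)*(n^3 - 9*n^2 + 20*n) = (n - 4)*(n + 1)*(n^2 - 5*n) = (n - 5)*(n - 4)*(n + 1)*(n)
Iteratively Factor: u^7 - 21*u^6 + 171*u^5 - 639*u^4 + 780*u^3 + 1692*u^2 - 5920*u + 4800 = (u - 3)*(u^6 - 18*u^5 + 117*u^4 - 288*u^3 - 84*u^2 + 1440*u - 1600) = (u - 4)*(u - 3)*(u^5 - 14*u^4 + 61*u^3 - 44*u^2 - 260*u + 400) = (u - 4)*(u - 3)*(u + 2)*(u^4 - 16*u^3 + 93*u^2 - 230*u + 200) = (u - 4)*(u - 3)*(u - 2)*(u + 2)*(u^3 - 14*u^2 + 65*u - 100) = (u - 4)^2*(u - 3)*(u - 2)*(u + 2)*(u^2 - 10*u + 25) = (u - 5)*(u - 4)^2*(u - 3)*(u - 2)*(u + 2)*(u - 5)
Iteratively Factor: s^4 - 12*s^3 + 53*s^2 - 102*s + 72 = (s - 2)*(s^3 - 10*s^2 + 33*s - 36) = (s - 4)*(s - 2)*(s^2 - 6*s + 9) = (s - 4)*(s - 3)*(s - 2)*(s - 3)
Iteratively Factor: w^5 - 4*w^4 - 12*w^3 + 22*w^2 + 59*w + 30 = (w + 1)*(w^4 - 5*w^3 - 7*w^2 + 29*w + 30) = (w - 5)*(w + 1)*(w^3 - 7*w - 6) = (w - 5)*(w + 1)^2*(w^2 - w - 6) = (w - 5)*(w + 1)^2*(w + 2)*(w - 3)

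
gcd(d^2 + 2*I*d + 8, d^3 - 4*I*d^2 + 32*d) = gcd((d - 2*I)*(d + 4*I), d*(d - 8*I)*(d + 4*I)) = d + 4*I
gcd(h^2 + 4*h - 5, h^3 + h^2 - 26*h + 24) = h - 1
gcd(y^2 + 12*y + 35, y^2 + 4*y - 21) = y + 7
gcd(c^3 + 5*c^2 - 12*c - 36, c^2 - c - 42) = c + 6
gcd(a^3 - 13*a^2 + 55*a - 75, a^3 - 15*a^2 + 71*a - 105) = a^2 - 8*a + 15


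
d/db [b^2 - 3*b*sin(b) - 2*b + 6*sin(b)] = -3*b*cos(b) + 2*b - 3*sin(b) + 6*cos(b) - 2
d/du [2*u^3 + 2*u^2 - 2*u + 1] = 6*u^2 + 4*u - 2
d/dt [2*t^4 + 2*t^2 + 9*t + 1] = 8*t^3 + 4*t + 9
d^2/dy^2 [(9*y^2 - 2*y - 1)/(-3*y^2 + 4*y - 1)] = 12*(-15*y^3 + 18*y^2 - 9*y + 2)/(27*y^6 - 108*y^5 + 171*y^4 - 136*y^3 + 57*y^2 - 12*y + 1)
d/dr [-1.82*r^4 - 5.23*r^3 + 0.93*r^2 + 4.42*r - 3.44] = -7.28*r^3 - 15.69*r^2 + 1.86*r + 4.42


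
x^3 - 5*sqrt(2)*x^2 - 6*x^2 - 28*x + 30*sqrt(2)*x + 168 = (x - 6)*(x - 7*sqrt(2))*(x + 2*sqrt(2))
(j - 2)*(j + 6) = j^2 + 4*j - 12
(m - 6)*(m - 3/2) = m^2 - 15*m/2 + 9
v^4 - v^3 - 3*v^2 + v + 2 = (v - 2)*(v - 1)*(v + 1)^2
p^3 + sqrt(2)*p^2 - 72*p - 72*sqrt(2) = (p - 6*sqrt(2))*(p + sqrt(2))*(p + 6*sqrt(2))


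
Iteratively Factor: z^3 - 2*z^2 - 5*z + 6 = (z - 1)*(z^2 - z - 6) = (z - 3)*(z - 1)*(z + 2)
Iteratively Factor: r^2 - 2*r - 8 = (r + 2)*(r - 4)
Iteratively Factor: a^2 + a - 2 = (a + 2)*(a - 1)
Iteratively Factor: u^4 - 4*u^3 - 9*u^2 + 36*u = (u - 3)*(u^3 - u^2 - 12*u) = u*(u - 3)*(u^2 - u - 12) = u*(u - 3)*(u + 3)*(u - 4)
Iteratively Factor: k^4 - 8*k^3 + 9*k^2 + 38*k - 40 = (k + 2)*(k^3 - 10*k^2 + 29*k - 20) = (k - 5)*(k + 2)*(k^2 - 5*k + 4) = (k - 5)*(k - 1)*(k + 2)*(k - 4)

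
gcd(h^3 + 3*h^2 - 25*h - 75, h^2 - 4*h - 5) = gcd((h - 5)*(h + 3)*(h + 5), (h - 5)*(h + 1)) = h - 5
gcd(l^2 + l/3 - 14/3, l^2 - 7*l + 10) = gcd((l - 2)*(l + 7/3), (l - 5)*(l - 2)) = l - 2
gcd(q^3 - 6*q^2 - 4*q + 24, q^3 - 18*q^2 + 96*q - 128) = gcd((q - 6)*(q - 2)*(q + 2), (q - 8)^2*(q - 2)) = q - 2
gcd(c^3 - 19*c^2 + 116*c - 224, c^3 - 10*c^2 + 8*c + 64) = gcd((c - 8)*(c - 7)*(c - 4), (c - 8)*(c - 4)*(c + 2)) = c^2 - 12*c + 32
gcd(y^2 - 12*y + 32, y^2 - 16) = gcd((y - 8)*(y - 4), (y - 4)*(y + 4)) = y - 4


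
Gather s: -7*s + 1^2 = 1 - 7*s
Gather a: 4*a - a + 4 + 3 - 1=3*a + 6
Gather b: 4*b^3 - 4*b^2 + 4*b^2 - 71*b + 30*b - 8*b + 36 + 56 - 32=4*b^3 - 49*b + 60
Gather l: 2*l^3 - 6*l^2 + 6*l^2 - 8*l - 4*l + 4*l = 2*l^3 - 8*l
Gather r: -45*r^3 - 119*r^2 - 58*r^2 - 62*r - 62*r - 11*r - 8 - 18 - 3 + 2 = -45*r^3 - 177*r^2 - 135*r - 27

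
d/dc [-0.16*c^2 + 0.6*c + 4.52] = 0.6 - 0.32*c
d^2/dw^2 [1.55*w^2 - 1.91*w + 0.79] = 3.10000000000000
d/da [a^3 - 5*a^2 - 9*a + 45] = 3*a^2 - 10*a - 9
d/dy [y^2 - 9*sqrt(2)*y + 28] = 2*y - 9*sqrt(2)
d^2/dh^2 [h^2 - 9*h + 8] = 2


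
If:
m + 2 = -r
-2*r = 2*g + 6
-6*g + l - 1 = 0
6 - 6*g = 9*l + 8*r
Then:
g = 21/52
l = 89/26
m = 73/52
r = -177/52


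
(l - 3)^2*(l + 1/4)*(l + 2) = l^4 - 15*l^3/4 - 4*l^2 + 69*l/4 + 9/2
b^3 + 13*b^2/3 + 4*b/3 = b*(b + 1/3)*(b + 4)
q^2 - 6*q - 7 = (q - 7)*(q + 1)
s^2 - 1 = (s - 1)*(s + 1)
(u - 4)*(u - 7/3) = u^2 - 19*u/3 + 28/3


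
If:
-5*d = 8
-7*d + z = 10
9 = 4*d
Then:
No Solution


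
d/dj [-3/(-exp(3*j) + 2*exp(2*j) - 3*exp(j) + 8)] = (-9*exp(2*j) + 12*exp(j) - 9)*exp(j)/(exp(3*j) - 2*exp(2*j) + 3*exp(j) - 8)^2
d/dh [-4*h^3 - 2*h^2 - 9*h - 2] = -12*h^2 - 4*h - 9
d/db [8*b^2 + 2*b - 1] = 16*b + 2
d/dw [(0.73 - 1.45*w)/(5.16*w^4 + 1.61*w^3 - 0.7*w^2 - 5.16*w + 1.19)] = (22.446*w^4 - 10.3982*w^3 - 4.5409*w^2 + 1.022*w + 2.0413)/(26.6256*w^8 + 16.6152*w^7 - 4.6319*w^6 - 55.5052*w^5 - 3.8444*w^4 + 11.0558*w^3 + 24.9596*w^2 - 12.2808*w + 1.4161)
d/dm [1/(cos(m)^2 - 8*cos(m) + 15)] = 2*(cos(m) - 4)*sin(m)/(cos(m)^2 - 8*cos(m) + 15)^2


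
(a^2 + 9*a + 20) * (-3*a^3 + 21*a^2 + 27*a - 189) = -3*a^5 - 6*a^4 + 156*a^3 + 474*a^2 - 1161*a - 3780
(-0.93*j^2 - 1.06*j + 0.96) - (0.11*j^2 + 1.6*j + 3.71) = -1.04*j^2 - 2.66*j - 2.75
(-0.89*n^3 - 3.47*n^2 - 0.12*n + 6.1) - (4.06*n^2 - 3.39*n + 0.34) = -0.89*n^3 - 7.53*n^2 + 3.27*n + 5.76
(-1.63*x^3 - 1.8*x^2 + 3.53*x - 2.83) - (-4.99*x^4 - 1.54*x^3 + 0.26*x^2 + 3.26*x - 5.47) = 4.99*x^4 - 0.0899999999999999*x^3 - 2.06*x^2 + 0.27*x + 2.64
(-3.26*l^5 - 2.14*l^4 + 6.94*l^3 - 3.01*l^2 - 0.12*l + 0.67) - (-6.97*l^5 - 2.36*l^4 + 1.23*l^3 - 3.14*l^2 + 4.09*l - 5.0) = 3.71*l^5 + 0.22*l^4 + 5.71*l^3 + 0.13*l^2 - 4.21*l + 5.67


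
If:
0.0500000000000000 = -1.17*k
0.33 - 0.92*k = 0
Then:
No Solution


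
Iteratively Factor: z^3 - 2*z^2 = (z - 2)*(z^2) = z*(z - 2)*(z)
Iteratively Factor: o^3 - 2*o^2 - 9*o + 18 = (o + 3)*(o^2 - 5*o + 6) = (o - 3)*(o + 3)*(o - 2)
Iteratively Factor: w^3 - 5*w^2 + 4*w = (w - 1)*(w^2 - 4*w) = (w - 4)*(w - 1)*(w)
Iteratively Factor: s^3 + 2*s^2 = (s)*(s^2 + 2*s) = s^2*(s + 2)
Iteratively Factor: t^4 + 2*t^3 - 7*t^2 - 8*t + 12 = (t - 2)*(t^3 + 4*t^2 + t - 6) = (t - 2)*(t + 3)*(t^2 + t - 2) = (t - 2)*(t + 2)*(t + 3)*(t - 1)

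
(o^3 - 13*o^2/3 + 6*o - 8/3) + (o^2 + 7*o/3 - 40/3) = o^3 - 10*o^2/3 + 25*o/3 - 16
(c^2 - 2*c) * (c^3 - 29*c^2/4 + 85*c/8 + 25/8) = c^5 - 37*c^4/4 + 201*c^3/8 - 145*c^2/8 - 25*c/4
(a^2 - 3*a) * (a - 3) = a^3 - 6*a^2 + 9*a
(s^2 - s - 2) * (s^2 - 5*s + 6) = s^4 - 6*s^3 + 9*s^2 + 4*s - 12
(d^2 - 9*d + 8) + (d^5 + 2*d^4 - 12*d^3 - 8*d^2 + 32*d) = d^5 + 2*d^4 - 12*d^3 - 7*d^2 + 23*d + 8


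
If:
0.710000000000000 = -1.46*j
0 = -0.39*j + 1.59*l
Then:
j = -0.49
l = -0.12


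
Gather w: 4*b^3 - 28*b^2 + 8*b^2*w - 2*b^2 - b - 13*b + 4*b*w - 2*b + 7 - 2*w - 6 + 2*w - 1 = 4*b^3 - 30*b^2 - 16*b + w*(8*b^2 + 4*b)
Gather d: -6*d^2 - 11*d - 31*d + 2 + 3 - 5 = -6*d^2 - 42*d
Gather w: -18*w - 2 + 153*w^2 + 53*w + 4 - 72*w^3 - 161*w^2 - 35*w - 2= -72*w^3 - 8*w^2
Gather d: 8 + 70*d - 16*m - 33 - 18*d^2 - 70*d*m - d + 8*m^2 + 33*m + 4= -18*d^2 + d*(69 - 70*m) + 8*m^2 + 17*m - 21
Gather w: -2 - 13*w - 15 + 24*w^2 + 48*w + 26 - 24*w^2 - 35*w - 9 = 0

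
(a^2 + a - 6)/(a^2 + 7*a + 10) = (a^2 + a - 6)/(a^2 + 7*a + 10)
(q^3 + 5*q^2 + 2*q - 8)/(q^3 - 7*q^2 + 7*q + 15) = (q^3 + 5*q^2 + 2*q - 8)/(q^3 - 7*q^2 + 7*q + 15)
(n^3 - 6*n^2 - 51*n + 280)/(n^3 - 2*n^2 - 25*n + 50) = (n^2 - n - 56)/(n^2 + 3*n - 10)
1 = 1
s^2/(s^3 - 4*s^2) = 1/(s - 4)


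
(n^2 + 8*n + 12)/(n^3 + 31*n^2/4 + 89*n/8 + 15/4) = 8*(n + 2)/(8*n^2 + 14*n + 5)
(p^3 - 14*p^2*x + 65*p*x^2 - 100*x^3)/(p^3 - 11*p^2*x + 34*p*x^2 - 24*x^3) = (p^2 - 10*p*x + 25*x^2)/(p^2 - 7*p*x + 6*x^2)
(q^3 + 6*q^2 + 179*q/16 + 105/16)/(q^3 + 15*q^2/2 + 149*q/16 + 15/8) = (4*q^2 + 19*q + 21)/(4*q^2 + 25*q + 6)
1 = 1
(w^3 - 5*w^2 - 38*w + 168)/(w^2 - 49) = (w^2 + 2*w - 24)/(w + 7)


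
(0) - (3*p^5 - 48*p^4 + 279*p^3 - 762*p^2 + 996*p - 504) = -3*p^5 + 48*p^4 - 279*p^3 + 762*p^2 - 996*p + 504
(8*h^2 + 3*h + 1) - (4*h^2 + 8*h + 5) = 4*h^2 - 5*h - 4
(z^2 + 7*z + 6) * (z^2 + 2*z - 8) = z^4 + 9*z^3 + 12*z^2 - 44*z - 48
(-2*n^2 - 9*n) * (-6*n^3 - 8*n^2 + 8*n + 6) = 12*n^5 + 70*n^4 + 56*n^3 - 84*n^2 - 54*n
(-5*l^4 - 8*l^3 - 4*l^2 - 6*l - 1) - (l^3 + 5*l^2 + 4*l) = -5*l^4 - 9*l^3 - 9*l^2 - 10*l - 1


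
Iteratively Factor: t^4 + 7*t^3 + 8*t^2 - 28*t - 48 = (t + 4)*(t^3 + 3*t^2 - 4*t - 12) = (t + 2)*(t + 4)*(t^2 + t - 6) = (t - 2)*(t + 2)*(t + 4)*(t + 3)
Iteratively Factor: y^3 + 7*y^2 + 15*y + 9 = (y + 3)*(y^2 + 4*y + 3) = (y + 1)*(y + 3)*(y + 3)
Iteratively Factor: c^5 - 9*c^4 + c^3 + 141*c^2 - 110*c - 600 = (c + 3)*(c^4 - 12*c^3 + 37*c^2 + 30*c - 200) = (c - 4)*(c + 3)*(c^3 - 8*c^2 + 5*c + 50) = (c - 5)*(c - 4)*(c + 3)*(c^2 - 3*c - 10) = (c - 5)*(c - 4)*(c + 2)*(c + 3)*(c - 5)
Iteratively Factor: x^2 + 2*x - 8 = (x - 2)*(x + 4)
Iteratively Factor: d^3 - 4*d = (d + 2)*(d^2 - 2*d) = (d - 2)*(d + 2)*(d)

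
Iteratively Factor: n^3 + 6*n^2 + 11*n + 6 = (n + 1)*(n^2 + 5*n + 6) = (n + 1)*(n + 2)*(n + 3)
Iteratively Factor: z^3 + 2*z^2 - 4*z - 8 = (z + 2)*(z^2 - 4) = (z + 2)^2*(z - 2)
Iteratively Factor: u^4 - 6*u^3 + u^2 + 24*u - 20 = (u - 5)*(u^3 - u^2 - 4*u + 4) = (u - 5)*(u - 2)*(u^2 + u - 2) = (u - 5)*(u - 2)*(u - 1)*(u + 2)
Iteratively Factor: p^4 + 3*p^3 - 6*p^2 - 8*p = (p)*(p^3 + 3*p^2 - 6*p - 8) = p*(p + 4)*(p^2 - p - 2) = p*(p - 2)*(p + 4)*(p + 1)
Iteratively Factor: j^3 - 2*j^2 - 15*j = (j + 3)*(j^2 - 5*j) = j*(j + 3)*(j - 5)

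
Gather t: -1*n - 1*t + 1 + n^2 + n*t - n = n^2 - 2*n + t*(n - 1) + 1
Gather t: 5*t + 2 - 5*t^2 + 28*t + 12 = -5*t^2 + 33*t + 14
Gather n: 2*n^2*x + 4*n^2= n^2*(2*x + 4)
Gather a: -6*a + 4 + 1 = 5 - 6*a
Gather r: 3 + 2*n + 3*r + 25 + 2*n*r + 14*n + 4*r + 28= 16*n + r*(2*n + 7) + 56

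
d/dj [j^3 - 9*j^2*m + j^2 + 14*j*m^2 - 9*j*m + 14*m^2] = 3*j^2 - 18*j*m + 2*j + 14*m^2 - 9*m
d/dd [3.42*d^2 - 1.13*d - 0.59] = 6.84*d - 1.13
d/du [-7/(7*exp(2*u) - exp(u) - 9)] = (98*exp(u) - 7)*exp(u)/(-7*exp(2*u) + exp(u) + 9)^2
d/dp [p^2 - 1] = 2*p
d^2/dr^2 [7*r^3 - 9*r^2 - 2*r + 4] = 42*r - 18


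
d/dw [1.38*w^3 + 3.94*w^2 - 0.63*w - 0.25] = 4.14*w^2 + 7.88*w - 0.63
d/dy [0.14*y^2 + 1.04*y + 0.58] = 0.28*y + 1.04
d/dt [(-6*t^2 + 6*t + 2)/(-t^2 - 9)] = 2*(3*t^2 + 56*t - 27)/(t^4 + 18*t^2 + 81)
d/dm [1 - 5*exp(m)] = -5*exp(m)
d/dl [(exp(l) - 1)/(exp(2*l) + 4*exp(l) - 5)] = -exp(l)/(exp(2*l) + 10*exp(l) + 25)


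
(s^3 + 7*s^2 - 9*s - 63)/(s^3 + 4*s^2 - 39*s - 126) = (s - 3)/(s - 6)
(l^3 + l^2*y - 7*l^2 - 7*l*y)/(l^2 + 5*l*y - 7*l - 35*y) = l*(l + y)/(l + 5*y)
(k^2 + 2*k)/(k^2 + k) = (k + 2)/(k + 1)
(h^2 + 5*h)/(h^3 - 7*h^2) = (h + 5)/(h*(h - 7))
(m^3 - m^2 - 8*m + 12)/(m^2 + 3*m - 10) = (m^2 + m - 6)/(m + 5)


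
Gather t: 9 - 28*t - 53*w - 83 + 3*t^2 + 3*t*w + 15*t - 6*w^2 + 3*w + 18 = 3*t^2 + t*(3*w - 13) - 6*w^2 - 50*w - 56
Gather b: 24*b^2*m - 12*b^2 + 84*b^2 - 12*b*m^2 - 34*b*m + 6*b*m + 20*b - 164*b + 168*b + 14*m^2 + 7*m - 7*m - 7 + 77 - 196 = b^2*(24*m + 72) + b*(-12*m^2 - 28*m + 24) + 14*m^2 - 126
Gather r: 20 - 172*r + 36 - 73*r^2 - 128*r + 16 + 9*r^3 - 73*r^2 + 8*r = 9*r^3 - 146*r^2 - 292*r + 72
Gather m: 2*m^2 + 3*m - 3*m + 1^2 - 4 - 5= 2*m^2 - 8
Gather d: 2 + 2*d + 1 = 2*d + 3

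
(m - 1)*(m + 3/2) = m^2 + m/2 - 3/2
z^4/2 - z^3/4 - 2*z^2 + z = z*(z/2 + 1)*(z - 2)*(z - 1/2)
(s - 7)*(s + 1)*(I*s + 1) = I*s^3 + s^2 - 6*I*s^2 - 6*s - 7*I*s - 7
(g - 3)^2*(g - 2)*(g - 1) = g^4 - 9*g^3 + 29*g^2 - 39*g + 18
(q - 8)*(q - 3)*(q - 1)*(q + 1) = q^4 - 11*q^3 + 23*q^2 + 11*q - 24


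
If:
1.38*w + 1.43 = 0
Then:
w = -1.04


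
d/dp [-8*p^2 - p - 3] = -16*p - 1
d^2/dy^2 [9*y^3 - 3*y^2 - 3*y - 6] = 54*y - 6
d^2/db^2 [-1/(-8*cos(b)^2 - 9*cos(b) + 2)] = (-256*sin(b)^4 + 273*sin(b)^2 + 252*cos(b) - 54*cos(3*b) + 177)/(-8*sin(b)^2 + 9*cos(b) + 6)^3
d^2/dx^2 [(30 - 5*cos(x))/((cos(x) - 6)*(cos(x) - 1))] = 5*(cos(x) + 2)/(cos(x) - 1)^2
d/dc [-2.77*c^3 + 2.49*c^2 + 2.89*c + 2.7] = -8.31*c^2 + 4.98*c + 2.89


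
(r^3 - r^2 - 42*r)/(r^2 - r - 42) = r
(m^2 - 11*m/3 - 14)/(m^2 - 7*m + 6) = (m + 7/3)/(m - 1)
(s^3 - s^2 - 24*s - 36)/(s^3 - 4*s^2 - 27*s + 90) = (s^2 + 5*s + 6)/(s^2 + 2*s - 15)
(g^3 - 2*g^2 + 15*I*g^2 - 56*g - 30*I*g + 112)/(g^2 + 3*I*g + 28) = (g^2 + g*(-2 + 8*I) - 16*I)/(g - 4*I)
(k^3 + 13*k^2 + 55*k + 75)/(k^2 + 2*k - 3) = (k^2 + 10*k + 25)/(k - 1)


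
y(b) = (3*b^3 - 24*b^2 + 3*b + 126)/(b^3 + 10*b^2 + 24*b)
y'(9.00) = 0.11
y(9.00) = 0.23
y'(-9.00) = 10.63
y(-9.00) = 29.87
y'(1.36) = -2.69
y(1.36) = 1.74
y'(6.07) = 0.09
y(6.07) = -0.09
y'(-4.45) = -236.75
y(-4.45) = -202.00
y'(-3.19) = -73.72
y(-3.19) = 31.01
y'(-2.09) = -9.38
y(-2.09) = 0.80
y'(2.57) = -0.54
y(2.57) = 0.18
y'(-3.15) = -66.06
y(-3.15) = 28.22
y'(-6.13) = 6910.21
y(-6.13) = 875.03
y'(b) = (-3*b^2 - 20*b - 24)*(3*b^3 - 24*b^2 + 3*b + 126)/(b^3 + 10*b^2 + 24*b)^2 + (9*b^2 - 48*b + 3)/(b^3 + 10*b^2 + 24*b)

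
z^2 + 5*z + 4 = (z + 1)*(z + 4)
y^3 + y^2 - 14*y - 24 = (y - 4)*(y + 2)*(y + 3)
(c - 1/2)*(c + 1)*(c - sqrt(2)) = c^3 - sqrt(2)*c^2 + c^2/2 - sqrt(2)*c/2 - c/2 + sqrt(2)/2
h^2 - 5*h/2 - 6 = (h - 4)*(h + 3/2)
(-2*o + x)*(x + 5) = -2*o*x - 10*o + x^2 + 5*x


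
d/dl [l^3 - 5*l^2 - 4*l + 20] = 3*l^2 - 10*l - 4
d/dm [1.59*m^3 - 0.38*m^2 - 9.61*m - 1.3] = 4.77*m^2 - 0.76*m - 9.61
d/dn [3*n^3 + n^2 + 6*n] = 9*n^2 + 2*n + 6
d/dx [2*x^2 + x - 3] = 4*x + 1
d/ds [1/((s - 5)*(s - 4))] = (9 - 2*s)/(s^4 - 18*s^3 + 121*s^2 - 360*s + 400)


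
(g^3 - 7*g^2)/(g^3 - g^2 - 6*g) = g*(7 - g)/(-g^2 + g + 6)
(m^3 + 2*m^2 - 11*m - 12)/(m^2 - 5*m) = (m^3 + 2*m^2 - 11*m - 12)/(m*(m - 5))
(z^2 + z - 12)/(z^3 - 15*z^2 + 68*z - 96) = (z + 4)/(z^2 - 12*z + 32)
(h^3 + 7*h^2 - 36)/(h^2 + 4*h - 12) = h + 3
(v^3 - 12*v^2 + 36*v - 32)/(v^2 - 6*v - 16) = (v^2 - 4*v + 4)/(v + 2)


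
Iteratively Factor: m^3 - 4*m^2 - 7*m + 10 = (m - 1)*(m^2 - 3*m - 10) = (m - 5)*(m - 1)*(m + 2)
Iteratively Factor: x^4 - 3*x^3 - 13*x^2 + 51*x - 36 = (x - 1)*(x^3 - 2*x^2 - 15*x + 36) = (x - 3)*(x - 1)*(x^2 + x - 12) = (x - 3)^2*(x - 1)*(x + 4)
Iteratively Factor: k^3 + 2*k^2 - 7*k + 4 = (k - 1)*(k^2 + 3*k - 4) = (k - 1)^2*(k + 4)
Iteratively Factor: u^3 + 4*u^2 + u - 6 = (u - 1)*(u^2 + 5*u + 6) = (u - 1)*(u + 3)*(u + 2)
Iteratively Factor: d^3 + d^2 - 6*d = (d)*(d^2 + d - 6) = d*(d + 3)*(d - 2)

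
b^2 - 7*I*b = b*(b - 7*I)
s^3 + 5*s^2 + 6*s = s*(s + 2)*(s + 3)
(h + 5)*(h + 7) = h^2 + 12*h + 35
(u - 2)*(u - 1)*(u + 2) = u^3 - u^2 - 4*u + 4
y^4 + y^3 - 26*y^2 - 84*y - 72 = (y - 6)*(y + 2)^2*(y + 3)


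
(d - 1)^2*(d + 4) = d^3 + 2*d^2 - 7*d + 4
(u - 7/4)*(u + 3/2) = u^2 - u/4 - 21/8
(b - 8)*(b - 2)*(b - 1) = b^3 - 11*b^2 + 26*b - 16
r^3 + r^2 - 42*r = r*(r - 6)*(r + 7)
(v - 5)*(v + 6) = v^2 + v - 30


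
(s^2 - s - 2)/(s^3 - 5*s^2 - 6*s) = (s - 2)/(s*(s - 6))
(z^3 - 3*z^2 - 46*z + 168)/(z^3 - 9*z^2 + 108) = (z^2 + 3*z - 28)/(z^2 - 3*z - 18)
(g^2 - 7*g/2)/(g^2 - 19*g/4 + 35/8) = 4*g/(4*g - 5)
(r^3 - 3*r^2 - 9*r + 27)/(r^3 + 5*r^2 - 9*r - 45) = (r - 3)/(r + 5)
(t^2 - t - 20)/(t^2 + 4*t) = (t - 5)/t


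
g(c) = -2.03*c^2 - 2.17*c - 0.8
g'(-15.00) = 58.73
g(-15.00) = -425.00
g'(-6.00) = 22.19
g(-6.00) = -60.86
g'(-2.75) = 9.00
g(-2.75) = -10.18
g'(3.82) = -17.68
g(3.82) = -38.71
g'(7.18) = -31.32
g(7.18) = -121.03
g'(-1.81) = 5.18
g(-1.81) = -3.52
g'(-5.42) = 19.84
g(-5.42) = -48.67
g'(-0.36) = -0.71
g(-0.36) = -0.28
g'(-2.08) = 6.27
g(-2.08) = -5.07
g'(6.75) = -29.58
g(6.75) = -107.94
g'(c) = -4.06*c - 2.17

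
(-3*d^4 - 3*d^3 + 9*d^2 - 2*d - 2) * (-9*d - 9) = 27*d^5 + 54*d^4 - 54*d^3 - 63*d^2 + 36*d + 18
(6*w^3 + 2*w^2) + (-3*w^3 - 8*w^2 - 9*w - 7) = 3*w^3 - 6*w^2 - 9*w - 7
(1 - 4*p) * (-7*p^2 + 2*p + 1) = 28*p^3 - 15*p^2 - 2*p + 1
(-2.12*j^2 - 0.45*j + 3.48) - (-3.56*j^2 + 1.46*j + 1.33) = 1.44*j^2 - 1.91*j + 2.15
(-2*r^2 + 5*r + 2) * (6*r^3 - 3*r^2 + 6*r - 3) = -12*r^5 + 36*r^4 - 15*r^3 + 30*r^2 - 3*r - 6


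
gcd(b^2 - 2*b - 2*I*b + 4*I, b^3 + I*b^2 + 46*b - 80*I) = b - 2*I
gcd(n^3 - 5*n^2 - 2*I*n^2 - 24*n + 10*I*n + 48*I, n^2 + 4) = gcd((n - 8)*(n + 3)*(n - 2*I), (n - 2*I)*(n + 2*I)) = n - 2*I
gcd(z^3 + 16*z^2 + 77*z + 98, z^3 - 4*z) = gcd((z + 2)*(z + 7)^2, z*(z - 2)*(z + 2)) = z + 2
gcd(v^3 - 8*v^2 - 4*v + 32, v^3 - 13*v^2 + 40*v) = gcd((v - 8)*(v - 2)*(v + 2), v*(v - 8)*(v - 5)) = v - 8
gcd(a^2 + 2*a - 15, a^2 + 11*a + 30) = a + 5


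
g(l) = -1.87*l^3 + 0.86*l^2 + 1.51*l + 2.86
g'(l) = -5.61*l^2 + 1.72*l + 1.51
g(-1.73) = 12.50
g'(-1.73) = -18.26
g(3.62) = -69.11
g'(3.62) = -65.78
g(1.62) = -0.39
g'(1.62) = -10.43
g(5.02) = -204.45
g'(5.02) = -131.23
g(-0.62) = 2.70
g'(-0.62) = -1.71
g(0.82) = 3.65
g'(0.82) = -0.85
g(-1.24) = 5.88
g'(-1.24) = -9.25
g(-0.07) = 2.76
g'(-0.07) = 1.36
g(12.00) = -3086.54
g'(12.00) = -785.69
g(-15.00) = 6484.96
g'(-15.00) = -1286.54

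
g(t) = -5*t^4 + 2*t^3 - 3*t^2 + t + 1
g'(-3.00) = 613.00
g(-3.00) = -488.00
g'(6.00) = -4139.00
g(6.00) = -6149.00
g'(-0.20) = 2.60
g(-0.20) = 0.66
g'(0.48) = -2.71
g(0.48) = 0.74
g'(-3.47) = 929.70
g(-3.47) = -847.07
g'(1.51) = -63.24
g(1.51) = -23.44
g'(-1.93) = 178.71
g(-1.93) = -95.86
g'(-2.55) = 386.94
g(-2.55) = -265.63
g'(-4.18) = 1591.61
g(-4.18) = -1728.09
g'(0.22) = -0.24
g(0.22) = 1.08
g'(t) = -20*t^3 + 6*t^2 - 6*t + 1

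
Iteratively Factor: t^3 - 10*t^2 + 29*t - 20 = (t - 4)*(t^2 - 6*t + 5) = (t - 5)*(t - 4)*(t - 1)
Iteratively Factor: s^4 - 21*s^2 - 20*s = (s + 4)*(s^3 - 4*s^2 - 5*s) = s*(s + 4)*(s^2 - 4*s - 5) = s*(s + 1)*(s + 4)*(s - 5)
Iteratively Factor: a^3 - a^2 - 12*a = (a)*(a^2 - a - 12) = a*(a + 3)*(a - 4)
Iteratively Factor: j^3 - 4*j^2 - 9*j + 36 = (j - 3)*(j^2 - j - 12) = (j - 4)*(j - 3)*(j + 3)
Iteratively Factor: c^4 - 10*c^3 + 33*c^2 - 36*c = (c - 3)*(c^3 - 7*c^2 + 12*c) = (c - 3)^2*(c^2 - 4*c) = c*(c - 3)^2*(c - 4)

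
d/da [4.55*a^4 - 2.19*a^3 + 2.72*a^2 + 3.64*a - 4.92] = 18.2*a^3 - 6.57*a^2 + 5.44*a + 3.64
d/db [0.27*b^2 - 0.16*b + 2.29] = 0.54*b - 0.16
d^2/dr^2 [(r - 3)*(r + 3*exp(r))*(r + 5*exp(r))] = 8*r^2*exp(r) + 60*r*exp(2*r) + 8*r*exp(r) + 6*r - 120*exp(2*r) - 32*exp(r) - 6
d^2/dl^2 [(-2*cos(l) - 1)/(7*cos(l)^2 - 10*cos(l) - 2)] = 4*(-441*(1 - cos(2*l))^2*cos(l) - 168*(1 - cos(2*l))^2 - 25*cos(l) - 494*cos(2*l) - 273*cos(3*l) + 98*cos(5*l) + 474)/(20*cos(l) - 7*cos(2*l) - 3)^3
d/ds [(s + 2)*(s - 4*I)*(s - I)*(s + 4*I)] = 4*s^3 + 3*s^2*(2 - I) + 4*s*(8 - I) + 32 - 16*I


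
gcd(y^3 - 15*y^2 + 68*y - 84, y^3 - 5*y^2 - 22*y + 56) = y^2 - 9*y + 14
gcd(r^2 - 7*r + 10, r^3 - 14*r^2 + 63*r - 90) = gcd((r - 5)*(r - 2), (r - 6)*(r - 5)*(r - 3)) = r - 5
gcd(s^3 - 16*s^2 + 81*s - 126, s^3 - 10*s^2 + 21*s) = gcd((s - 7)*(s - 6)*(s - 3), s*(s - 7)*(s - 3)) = s^2 - 10*s + 21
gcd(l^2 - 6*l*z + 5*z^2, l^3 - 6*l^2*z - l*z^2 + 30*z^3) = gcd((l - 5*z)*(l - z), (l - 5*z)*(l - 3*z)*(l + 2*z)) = -l + 5*z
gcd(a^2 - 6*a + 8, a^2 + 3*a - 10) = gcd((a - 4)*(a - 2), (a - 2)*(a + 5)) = a - 2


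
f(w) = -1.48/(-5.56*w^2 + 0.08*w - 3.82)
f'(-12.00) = 0.00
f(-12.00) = 0.00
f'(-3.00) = 0.02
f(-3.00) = 0.03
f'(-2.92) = 0.02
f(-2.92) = 0.03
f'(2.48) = -0.03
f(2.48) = 0.04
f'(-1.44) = 0.10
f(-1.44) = 0.10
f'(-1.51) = 0.09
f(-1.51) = 0.09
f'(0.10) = -0.10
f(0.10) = 0.38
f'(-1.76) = 0.06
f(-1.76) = 0.07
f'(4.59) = -0.01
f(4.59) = 0.01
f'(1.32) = -0.12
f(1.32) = 0.11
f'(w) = -1.48*(11.12*w - 0.08)/(-5.56*w^2 + 0.08*w - 3.82)^2 = (0.1184 - 16.4576*w)/(5.56*w^2 - 0.08*w + 3.82)^2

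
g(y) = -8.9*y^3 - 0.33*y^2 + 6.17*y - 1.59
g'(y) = -26.7*y^2 - 0.66*y + 6.17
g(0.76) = -1.00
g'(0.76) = -9.75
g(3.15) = -263.61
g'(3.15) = -260.84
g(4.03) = -564.60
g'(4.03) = -430.12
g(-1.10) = 3.07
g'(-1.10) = -25.41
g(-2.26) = 85.51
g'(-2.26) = -128.71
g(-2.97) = 210.34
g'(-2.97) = -227.39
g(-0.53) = -3.63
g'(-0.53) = -0.98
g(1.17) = -9.08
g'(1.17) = -31.15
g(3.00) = -226.35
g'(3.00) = -236.11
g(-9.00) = 6404.25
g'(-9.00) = -2150.59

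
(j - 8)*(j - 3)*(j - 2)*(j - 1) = j^4 - 14*j^3 + 59*j^2 - 94*j + 48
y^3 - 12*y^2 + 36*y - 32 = (y - 8)*(y - 2)^2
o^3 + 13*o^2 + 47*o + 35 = (o + 1)*(o + 5)*(o + 7)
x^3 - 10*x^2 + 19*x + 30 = (x - 6)*(x - 5)*(x + 1)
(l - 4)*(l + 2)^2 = l^3 - 12*l - 16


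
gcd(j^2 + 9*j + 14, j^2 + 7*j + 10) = j + 2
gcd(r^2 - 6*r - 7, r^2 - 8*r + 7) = r - 7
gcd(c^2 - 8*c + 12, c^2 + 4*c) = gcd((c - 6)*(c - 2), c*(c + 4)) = 1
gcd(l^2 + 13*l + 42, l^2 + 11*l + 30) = l + 6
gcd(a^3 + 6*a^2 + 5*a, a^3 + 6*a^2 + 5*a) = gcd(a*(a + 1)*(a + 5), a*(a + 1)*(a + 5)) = a^3 + 6*a^2 + 5*a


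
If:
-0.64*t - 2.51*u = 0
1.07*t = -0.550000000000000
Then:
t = -0.51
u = 0.13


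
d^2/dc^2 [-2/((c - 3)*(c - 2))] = 4*(-(c - 3)^2 - (c - 3)*(c - 2) - (c - 2)^2)/((c - 3)^3*(c - 2)^3)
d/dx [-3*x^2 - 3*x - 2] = -6*x - 3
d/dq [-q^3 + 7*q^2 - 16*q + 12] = -3*q^2 + 14*q - 16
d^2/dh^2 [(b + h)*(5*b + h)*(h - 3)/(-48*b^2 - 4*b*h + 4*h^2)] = 3*b*(-268*b^4 - 204*b^3*h + 137*b^3 - 84*b^2*h^2 + 201*b^2*h - 8*b*h^3 + 51*b*h^2 + 7*h^3)/(2*(1728*b^6 + 432*b^5*h - 396*b^4*h^2 - 71*b^3*h^3 + 33*b^2*h^4 + 3*b*h^5 - h^6))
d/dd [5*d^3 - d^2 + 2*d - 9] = 15*d^2 - 2*d + 2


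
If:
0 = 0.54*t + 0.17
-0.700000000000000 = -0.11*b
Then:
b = 6.36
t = -0.31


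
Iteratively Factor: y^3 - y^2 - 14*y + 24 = (y - 3)*(y^2 + 2*y - 8) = (y - 3)*(y + 4)*(y - 2)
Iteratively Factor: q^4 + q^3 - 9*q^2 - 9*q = (q + 3)*(q^3 - 2*q^2 - 3*q) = (q + 1)*(q + 3)*(q^2 - 3*q) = q*(q + 1)*(q + 3)*(q - 3)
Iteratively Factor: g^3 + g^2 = (g)*(g^2 + g) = g^2*(g + 1)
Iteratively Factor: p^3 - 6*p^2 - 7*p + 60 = (p - 4)*(p^2 - 2*p - 15) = (p - 4)*(p + 3)*(p - 5)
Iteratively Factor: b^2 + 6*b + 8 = (b + 4)*(b + 2)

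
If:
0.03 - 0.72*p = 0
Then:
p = 0.04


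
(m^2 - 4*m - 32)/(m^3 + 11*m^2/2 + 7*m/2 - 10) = 2*(m - 8)/(2*m^2 + 3*m - 5)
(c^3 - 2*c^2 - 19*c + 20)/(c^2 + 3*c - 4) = c - 5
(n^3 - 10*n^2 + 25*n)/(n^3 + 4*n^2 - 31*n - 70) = n*(n - 5)/(n^2 + 9*n + 14)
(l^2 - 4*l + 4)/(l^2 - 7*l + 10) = (l - 2)/(l - 5)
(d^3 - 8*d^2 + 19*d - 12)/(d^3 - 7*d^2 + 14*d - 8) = (d - 3)/(d - 2)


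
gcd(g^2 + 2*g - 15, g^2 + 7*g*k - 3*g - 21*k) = g - 3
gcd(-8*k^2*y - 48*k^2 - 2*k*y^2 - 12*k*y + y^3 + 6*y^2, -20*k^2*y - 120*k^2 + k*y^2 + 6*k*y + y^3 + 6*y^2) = -4*k*y - 24*k + y^2 + 6*y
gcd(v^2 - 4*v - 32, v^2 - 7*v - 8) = v - 8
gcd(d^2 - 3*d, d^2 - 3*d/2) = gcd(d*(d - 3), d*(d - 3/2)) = d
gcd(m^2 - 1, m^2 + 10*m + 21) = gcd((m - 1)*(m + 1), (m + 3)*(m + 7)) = 1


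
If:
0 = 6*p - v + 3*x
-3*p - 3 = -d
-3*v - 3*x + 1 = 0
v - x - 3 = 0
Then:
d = 35/6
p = 17/18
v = 5/3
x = -4/3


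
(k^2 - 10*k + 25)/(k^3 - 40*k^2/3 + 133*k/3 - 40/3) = 3*(k - 5)/(3*k^2 - 25*k + 8)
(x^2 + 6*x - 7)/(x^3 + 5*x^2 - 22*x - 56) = (x - 1)/(x^2 - 2*x - 8)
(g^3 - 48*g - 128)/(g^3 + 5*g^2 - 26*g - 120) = (g^2 - 4*g - 32)/(g^2 + g - 30)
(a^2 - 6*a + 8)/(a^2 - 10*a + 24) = (a - 2)/(a - 6)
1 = 1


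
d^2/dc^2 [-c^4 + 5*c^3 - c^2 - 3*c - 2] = -12*c^2 + 30*c - 2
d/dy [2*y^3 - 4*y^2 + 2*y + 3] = 6*y^2 - 8*y + 2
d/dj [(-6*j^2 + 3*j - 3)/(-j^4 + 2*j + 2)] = 3*((1 - 4*j)*(-j^4 + 2*j + 2) - 2*(2*j^3 - 1)*(2*j^2 - j + 1))/(-j^4 + 2*j + 2)^2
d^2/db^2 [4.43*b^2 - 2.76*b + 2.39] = 8.86000000000000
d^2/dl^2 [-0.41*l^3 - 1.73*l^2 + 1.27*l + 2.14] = -2.46*l - 3.46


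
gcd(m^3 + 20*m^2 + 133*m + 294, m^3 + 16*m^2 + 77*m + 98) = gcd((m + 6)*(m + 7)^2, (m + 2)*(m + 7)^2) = m^2 + 14*m + 49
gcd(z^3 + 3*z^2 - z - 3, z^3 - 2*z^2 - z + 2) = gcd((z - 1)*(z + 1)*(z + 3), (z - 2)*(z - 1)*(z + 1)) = z^2 - 1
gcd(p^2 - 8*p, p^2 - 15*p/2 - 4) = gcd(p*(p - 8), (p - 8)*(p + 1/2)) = p - 8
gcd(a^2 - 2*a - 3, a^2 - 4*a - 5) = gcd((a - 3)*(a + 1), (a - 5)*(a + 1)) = a + 1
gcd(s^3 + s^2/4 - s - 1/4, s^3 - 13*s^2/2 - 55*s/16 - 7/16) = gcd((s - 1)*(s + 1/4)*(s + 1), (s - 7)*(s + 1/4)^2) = s + 1/4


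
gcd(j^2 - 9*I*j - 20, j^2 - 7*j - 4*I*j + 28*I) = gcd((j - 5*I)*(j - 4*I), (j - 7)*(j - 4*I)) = j - 4*I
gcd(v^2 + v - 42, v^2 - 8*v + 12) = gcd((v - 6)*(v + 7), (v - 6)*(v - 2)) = v - 6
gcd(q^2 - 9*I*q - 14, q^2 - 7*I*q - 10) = q - 2*I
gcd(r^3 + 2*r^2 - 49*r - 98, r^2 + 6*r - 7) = r + 7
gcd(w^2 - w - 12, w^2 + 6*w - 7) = 1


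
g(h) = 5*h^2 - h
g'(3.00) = 29.00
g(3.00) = 42.00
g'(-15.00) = -151.00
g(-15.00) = 1140.00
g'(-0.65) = -7.50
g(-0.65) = 2.76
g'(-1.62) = -17.20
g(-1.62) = 14.74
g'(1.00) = 9.00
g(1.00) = 4.00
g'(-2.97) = -30.70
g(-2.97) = 47.07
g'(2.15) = 20.50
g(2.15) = 20.96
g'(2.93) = 28.30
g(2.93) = 39.99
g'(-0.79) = -8.90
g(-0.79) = 3.91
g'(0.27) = 1.70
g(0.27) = 0.09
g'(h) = 10*h - 1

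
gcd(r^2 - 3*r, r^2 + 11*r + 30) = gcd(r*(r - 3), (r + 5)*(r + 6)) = 1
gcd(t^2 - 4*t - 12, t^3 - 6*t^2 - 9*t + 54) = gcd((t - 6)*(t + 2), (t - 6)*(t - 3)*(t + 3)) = t - 6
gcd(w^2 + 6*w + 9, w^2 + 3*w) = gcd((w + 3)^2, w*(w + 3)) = w + 3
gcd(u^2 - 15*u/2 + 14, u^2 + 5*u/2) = 1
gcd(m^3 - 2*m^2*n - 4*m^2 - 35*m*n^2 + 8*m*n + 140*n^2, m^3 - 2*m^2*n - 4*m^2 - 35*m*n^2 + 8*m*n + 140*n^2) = m^3 - 2*m^2*n - 4*m^2 - 35*m*n^2 + 8*m*n + 140*n^2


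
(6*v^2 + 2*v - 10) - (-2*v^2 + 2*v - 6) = 8*v^2 - 4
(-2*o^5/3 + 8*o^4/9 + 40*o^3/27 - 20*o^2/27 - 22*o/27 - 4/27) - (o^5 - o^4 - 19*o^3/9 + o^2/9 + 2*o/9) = -5*o^5/3 + 17*o^4/9 + 97*o^3/27 - 23*o^2/27 - 28*o/27 - 4/27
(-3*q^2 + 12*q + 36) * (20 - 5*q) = 15*q^3 - 120*q^2 + 60*q + 720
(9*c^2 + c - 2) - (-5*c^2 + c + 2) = 14*c^2 - 4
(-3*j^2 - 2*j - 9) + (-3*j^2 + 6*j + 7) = -6*j^2 + 4*j - 2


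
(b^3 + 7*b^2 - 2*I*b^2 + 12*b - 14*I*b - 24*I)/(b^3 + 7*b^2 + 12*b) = (b - 2*I)/b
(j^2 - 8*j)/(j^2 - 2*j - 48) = j/(j + 6)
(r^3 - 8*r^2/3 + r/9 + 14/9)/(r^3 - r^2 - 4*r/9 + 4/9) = (3*r - 7)/(3*r - 2)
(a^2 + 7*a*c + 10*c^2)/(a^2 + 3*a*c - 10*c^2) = (a + 2*c)/(a - 2*c)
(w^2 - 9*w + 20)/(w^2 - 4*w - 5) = (w - 4)/(w + 1)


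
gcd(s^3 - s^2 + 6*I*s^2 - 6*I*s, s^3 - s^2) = s^2 - s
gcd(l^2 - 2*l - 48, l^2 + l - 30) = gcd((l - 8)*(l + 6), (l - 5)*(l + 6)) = l + 6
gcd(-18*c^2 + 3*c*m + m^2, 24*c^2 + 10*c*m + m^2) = 6*c + m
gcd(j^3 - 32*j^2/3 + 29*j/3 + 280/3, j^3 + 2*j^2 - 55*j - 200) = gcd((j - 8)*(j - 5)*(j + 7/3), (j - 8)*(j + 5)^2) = j - 8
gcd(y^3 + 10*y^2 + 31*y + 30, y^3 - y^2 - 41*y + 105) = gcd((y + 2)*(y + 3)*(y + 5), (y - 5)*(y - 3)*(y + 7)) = 1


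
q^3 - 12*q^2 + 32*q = q*(q - 8)*(q - 4)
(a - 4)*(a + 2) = a^2 - 2*a - 8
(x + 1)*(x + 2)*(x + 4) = x^3 + 7*x^2 + 14*x + 8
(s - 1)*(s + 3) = s^2 + 2*s - 3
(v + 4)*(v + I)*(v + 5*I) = v^3 + 4*v^2 + 6*I*v^2 - 5*v + 24*I*v - 20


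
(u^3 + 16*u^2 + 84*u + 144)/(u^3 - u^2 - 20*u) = (u^2 + 12*u + 36)/(u*(u - 5))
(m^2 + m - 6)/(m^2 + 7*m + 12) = (m - 2)/(m + 4)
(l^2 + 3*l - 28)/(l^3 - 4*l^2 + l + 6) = (l^2 + 3*l - 28)/(l^3 - 4*l^2 + l + 6)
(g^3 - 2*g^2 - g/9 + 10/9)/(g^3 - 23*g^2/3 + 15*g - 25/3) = (g + 2/3)/(g - 5)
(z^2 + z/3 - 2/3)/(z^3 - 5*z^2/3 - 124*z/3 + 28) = (z + 1)/(z^2 - z - 42)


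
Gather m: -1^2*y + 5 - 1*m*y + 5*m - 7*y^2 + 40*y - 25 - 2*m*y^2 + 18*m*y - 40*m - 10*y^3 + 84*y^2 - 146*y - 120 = m*(-2*y^2 + 17*y - 35) - 10*y^3 + 77*y^2 - 107*y - 140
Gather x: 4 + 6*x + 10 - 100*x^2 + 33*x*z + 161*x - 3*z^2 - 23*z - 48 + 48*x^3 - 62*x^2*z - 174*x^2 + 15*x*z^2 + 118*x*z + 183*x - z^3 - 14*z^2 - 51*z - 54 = 48*x^3 + x^2*(-62*z - 274) + x*(15*z^2 + 151*z + 350) - z^3 - 17*z^2 - 74*z - 88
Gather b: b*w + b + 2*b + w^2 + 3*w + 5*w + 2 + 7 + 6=b*(w + 3) + w^2 + 8*w + 15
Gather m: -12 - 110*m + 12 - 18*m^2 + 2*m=-18*m^2 - 108*m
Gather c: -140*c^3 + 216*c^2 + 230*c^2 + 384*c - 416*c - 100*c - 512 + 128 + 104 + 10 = -140*c^3 + 446*c^2 - 132*c - 270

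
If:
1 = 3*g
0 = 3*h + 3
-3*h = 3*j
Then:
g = 1/3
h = -1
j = 1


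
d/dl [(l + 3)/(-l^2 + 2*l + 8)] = (-l^2 + 2*l + 2*(l - 1)*(l + 3) + 8)/(-l^2 + 2*l + 8)^2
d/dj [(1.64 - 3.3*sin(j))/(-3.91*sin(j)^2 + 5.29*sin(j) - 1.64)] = (-12.903*sin(j)^2 + 12.8248*sin(j) - 3.2636)*cos(j)/(15.2881*sin(j)^4 - 41.3678*sin(j)^3 + 40.8089*sin(j)^2 - 17.3512*sin(j) + 2.6896)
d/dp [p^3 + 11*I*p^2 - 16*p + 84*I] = 3*p^2 + 22*I*p - 16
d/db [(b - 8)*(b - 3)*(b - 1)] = 3*b^2 - 24*b + 35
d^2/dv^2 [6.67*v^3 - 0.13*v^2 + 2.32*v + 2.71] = 40.02*v - 0.26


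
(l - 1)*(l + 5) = l^2 + 4*l - 5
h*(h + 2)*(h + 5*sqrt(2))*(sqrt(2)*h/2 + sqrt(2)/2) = sqrt(2)*h^4/2 + 3*sqrt(2)*h^3/2 + 5*h^3 + sqrt(2)*h^2 + 15*h^2 + 10*h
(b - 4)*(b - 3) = b^2 - 7*b + 12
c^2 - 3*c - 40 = (c - 8)*(c + 5)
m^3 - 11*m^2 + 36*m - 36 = (m - 6)*(m - 3)*(m - 2)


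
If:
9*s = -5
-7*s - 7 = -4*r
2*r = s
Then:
No Solution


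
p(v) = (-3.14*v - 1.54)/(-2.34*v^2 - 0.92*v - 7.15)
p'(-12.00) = -0.01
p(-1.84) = -0.32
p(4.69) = 0.26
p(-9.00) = -0.14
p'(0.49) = 0.24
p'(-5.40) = -0.03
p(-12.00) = -0.11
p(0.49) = 0.38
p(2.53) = 0.39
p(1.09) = 0.45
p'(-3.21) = -0.04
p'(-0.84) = 0.34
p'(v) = (-3.14*v - 1.54)*(4.68*v + 0.92)/(-2.34*v^2 - 0.92*v - 7.15)^2 - 3.14/(-2.34*v^2 - 0.92*v - 7.15)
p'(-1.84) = 0.05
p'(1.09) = 0.04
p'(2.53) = -0.07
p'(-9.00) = -0.01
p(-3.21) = -0.30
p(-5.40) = -0.22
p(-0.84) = -0.14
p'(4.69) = -0.04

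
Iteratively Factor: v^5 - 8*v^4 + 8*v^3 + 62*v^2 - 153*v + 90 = (v - 5)*(v^4 - 3*v^3 - 7*v^2 + 27*v - 18) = (v - 5)*(v - 2)*(v^3 - v^2 - 9*v + 9) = (v - 5)*(v - 3)*(v - 2)*(v^2 + 2*v - 3) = (v - 5)*(v - 3)*(v - 2)*(v - 1)*(v + 3)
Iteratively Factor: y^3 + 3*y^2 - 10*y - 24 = (y - 3)*(y^2 + 6*y + 8) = (y - 3)*(y + 4)*(y + 2)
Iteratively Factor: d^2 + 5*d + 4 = (d + 1)*(d + 4)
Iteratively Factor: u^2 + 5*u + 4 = (u + 1)*(u + 4)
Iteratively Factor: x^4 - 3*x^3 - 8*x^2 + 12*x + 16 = (x + 1)*(x^3 - 4*x^2 - 4*x + 16) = (x - 4)*(x + 1)*(x^2 - 4) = (x - 4)*(x + 1)*(x + 2)*(x - 2)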